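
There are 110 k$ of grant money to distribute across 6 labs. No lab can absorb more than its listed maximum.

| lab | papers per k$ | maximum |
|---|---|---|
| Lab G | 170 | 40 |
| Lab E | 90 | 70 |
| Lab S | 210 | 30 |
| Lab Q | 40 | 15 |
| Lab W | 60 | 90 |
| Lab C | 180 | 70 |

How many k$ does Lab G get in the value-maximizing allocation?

Order the labs by papers per k$: Lab S 210 > Lab C 180 > Lab G 170 > Lab E 90 > Lab W 60 > Lab Q 40.
Lab S: +30 to 30 (cap) ; 80 left.
Lab C: +70 to 70 (cap) ; 10 left.
Only 10 left; Lab G takes them to reach 10.

10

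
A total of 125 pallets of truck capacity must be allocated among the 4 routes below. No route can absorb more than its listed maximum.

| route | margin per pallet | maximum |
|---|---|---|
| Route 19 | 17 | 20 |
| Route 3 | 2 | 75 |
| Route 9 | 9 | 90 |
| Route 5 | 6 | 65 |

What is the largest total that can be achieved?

1240

Order the routes by margin per pallet: Route 19 17 > Route 9 9 > Route 5 6 > Route 3 2.
Route 19: +20 to 20 (cap) ; 105 left.
Route 9 takes 90 to reach its cap of 90 ; 15 left.
Only 15 left; Route 5 takes them to reach 15.
Total = 17×20 + 9×90 + 6×15 = 1240.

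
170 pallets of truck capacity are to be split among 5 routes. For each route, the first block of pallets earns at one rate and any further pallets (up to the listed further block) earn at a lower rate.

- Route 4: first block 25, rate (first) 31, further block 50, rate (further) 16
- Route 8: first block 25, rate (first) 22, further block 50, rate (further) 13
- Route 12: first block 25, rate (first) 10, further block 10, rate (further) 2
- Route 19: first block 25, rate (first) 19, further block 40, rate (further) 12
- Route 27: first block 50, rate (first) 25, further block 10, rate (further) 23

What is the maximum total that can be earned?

Treat each block as its own option and order by rate: Route 4/tier1 31 > Route 27/tier1 25 > Route 27/tier2 23 > Route 8/tier1 22 > Route 19/tier1 19 > Route 4/tier2 16 > Route 8/tier2 13 > Route 19/tier2 12 > Route 12/tier1 10 > Route 12/tier2 2.
Fill Route 4 tier1 block (25 at 31) → 145 left.
Route 27 tier1 at 25: fill all 50 → 95 left.
Fill Route 27 tier2 block (10 at 23) → 85 left.
Route 8/tier1 (22): +25 → 60 left.
Route 19/tier1 (19): +25 → 35 left.
Route 4 tier2 at 16: only 35 left, fill 35.
Total = 31×25 + 25×50 + 23×10 + 22×25 + 19×25 + 16×35 = 3840.

3840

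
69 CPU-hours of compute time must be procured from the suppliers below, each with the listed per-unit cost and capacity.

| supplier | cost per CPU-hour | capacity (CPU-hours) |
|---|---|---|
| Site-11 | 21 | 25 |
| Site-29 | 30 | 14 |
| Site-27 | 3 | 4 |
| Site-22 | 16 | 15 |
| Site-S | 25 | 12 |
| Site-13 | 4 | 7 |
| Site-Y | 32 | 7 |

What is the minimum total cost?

1285

Use suppliers in increasing cost order.
Site-27 (3): use full 4 — 65 CPU-hours to go.
Take 7 from Site-13 at 4 — need 58 more.
Site-22 (16): use full 15 — 43 CPU-hours to go.
Site-11 (21): use full 25 — 18 CPU-hours to go.
Site-S at 25: take all 12 CPU-hours — 6 still needed.
Site-29 (30): take the remaining 6 — done.
Site-Y: unused.
Cost = 4×3 + 7×4 + 15×16 + 25×21 + 12×25 + 6×30 = 1285.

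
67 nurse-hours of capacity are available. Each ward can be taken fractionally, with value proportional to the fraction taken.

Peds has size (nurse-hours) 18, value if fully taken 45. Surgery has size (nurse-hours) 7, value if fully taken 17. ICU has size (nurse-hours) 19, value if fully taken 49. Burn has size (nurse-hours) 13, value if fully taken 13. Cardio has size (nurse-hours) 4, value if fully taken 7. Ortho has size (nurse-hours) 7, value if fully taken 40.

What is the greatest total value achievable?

Best value per unit of size first: Ortho 40/7≈5.71, ICU 49/19≈2.58, Peds 45/18≈2.5, Surgery 17/7≈2.43, Cardio 7/4≈1.75, Burn 13/13≈1.
All 7 nurse-hours of Ortho fit (value 40) — 60 remain.
All 19 nurse-hours of ICU fit (value 49) — 41 remain.
Take all of Peds (18 nurse-hours, value 45) — 23 nurse-hours left.
Take all of Surgery (7 nurse-hours, value 17) — 16 nurse-hours left.
All 4 nurse-hours of Cardio fit (value 7) — 12 remain.
Only 12 nurse-hours remain; take 12/13 of Burn for value 13×12/13 = 12.
Total value = 170.

170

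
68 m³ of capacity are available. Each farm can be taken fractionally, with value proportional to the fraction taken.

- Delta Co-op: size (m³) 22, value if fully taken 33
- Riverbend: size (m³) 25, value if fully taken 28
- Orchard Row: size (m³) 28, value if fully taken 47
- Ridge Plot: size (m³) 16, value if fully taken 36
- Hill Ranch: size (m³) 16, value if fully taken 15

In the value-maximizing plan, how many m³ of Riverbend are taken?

2

Rank by value-to-size ratio: Ridge Plot 36/16≈2.25, Orchard Row 47/28≈1.68, Delta Co-op 33/22≈1.5, Riverbend 28/25≈1.12, Hill Ranch 15/16≈0.938.
Take all of Ridge Plot (16 m³, value 36) → 52 m³ left.
All 28 m³ of Orchard Row fit (value 47) → 24 remain.
Take all of Delta Co-op (22 m³, value 33) → 2 m³ left.
Only 2 m³ remain; take 2/25 of Riverbend for value 28×2/25 = 2.24.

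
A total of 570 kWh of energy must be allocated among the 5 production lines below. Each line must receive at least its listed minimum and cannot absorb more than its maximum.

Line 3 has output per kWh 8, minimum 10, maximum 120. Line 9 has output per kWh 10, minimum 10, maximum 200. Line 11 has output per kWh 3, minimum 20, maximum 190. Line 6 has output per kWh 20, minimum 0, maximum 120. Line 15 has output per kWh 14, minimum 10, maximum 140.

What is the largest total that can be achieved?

Meeting every minimum uses 10+10+20+0+10 = 50 kWh, leaving 520.
Order the production lines by output per kWh: Line 6 20 > Line 15 14 > Line 9 10 > Line 3 8 > Line 11 3.
Line 6: +120 to 120 (cap) ; 400 left.
Line 15 takes 130 more to reach its cap of 140 ; 270 left.
Give Line 9 190 more to hit its cap of 200 ; 80 left.
Line 3 has room for 110 more but only 80 remain, so it gets 90.
Total = 8×90 + 10×200 + 3×20 + 20×120 + 14×140 = 7140.

7140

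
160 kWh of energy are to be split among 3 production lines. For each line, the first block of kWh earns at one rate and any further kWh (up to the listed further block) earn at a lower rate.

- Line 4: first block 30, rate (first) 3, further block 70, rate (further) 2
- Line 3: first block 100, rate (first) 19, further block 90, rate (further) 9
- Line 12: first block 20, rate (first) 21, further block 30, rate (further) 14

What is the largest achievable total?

Treat each block as its own option and order by rate: Line 12/first 21 > Line 3/first 19 > Line 12/second 14 > Line 3/second 9 > Line 4/first 3 > Line 4/second 2.
Fill Line 12 first block (20 at 21) ; 140 left.
Line 3 first at 19: fill all 100 ; 40 left.
Line 12/second (14): +30 ; 10 left.
Line 3 second at 9: only 10 left, fill 10.
Total = 21×20 + 19×100 + 14×30 + 9×10 = 2830.

2830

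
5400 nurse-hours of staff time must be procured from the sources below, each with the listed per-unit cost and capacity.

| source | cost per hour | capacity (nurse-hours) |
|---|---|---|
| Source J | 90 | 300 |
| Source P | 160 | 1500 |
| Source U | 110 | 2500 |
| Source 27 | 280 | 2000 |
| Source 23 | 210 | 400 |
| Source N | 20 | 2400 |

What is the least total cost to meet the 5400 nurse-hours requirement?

Cheapest first:
Source N (20): use full 2400 — 3000 nurse-hours to go.
Take 300 from Source J at 90 — need 2700 more.
Take 2500 from Source U at 110 — need 200 more.
Take 200 from Source P at 160 to finish.
Source 23, Source 27: unused.
Cost = 2400×20 + 300×90 + 2500×110 + 200×160 = 382000.

382000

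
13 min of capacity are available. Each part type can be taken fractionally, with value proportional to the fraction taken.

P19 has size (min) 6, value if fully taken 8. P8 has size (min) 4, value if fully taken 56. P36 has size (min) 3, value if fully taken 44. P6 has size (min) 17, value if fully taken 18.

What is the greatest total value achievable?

108

Sort by value density: P36 44/3≈14.7, P8 56/4≈14, P19 8/6≈1.33, P6 18/17≈1.06.
Take all of P36 (3 min, value 44) — 10 min left.
P8: take in full, 4 min for value 56 — 6 left.
P19: take in full, 6 min for value 8 — 0 left.
Total value = 108.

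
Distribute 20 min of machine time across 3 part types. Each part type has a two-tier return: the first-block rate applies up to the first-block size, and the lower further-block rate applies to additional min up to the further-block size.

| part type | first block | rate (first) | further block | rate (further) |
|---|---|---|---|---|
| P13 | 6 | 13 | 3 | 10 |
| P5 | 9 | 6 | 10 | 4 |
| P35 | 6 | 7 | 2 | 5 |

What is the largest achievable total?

180

Treat each block as its own option and order by rate: P13/first 13 > P13/second 10 > P35/first 7 > P5/first 6 > P35/second 5 > P5/second 4.
P13/first (13): +6 — 14 left.
Fill P13 second block (3 at 10) — 11 left.
P35/first (7): +6 — 5 left.
5 remain; put them into P5 first at 6.
Total = 13×6 + 10×3 + 7×6 + 6×5 = 180.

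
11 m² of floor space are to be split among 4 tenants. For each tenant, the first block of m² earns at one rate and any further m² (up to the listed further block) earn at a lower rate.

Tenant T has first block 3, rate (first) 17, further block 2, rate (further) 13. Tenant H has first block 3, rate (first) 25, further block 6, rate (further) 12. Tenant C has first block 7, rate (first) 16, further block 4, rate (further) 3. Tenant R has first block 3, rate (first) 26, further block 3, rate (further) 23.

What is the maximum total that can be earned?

Treat each block as its own option and order by rate: Tenant R/tier1 26 > Tenant H/tier1 25 > Tenant R/tier2 23 > Tenant T/tier1 17 > Tenant C/tier1 16 > Tenant T/tier2 13 > Tenant H/tier2 12 > Tenant C/tier2 3.
Tenant R/tier1 (26): +3 → 8 left.
Tenant H/tier1 (25): +3 → 5 left.
Fill Tenant R tier2 block (3 at 23) → 2 left.
2 remain; put them into Tenant T tier1 at 17.
Total = 26×3 + 25×3 + 23×3 + 17×2 = 256.

256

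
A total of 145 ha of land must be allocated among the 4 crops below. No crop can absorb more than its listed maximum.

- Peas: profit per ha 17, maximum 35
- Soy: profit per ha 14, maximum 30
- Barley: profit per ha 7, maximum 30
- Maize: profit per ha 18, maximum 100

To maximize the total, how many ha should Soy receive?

Highest profit per ha first: Maize 18 > Peas 17 > Soy 14 > Barley 7.
Give Maize 100 to hit its cap of 100 ; 45 left.
Peas takes 35 to reach its cap of 35 ; 10 left.
Soy has room for 30 but only 10 remain, so it gets 10.

10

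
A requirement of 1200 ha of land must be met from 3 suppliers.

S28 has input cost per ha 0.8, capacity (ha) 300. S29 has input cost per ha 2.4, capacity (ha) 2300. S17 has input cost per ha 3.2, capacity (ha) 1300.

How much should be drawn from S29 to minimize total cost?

900

Use suppliers in increasing cost order.
S28 (0.8): use full 300 → 900 ha to go.
S29 at 2.4: take 900 of its 2300 → requirement met.
S17: unused.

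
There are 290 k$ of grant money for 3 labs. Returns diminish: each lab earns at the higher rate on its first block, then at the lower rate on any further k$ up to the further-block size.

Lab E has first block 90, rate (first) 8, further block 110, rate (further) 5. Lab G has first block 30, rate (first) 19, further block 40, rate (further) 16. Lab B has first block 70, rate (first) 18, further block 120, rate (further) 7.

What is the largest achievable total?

3610

Treat each block as its own option and order by rate: Lab G/tier1 19 > Lab B/tier1 18 > Lab G/tier2 16 > Lab E/tier1 8 > Lab B/tier2 7 > Lab E/tier2 5.
Lab G tier1 at 19: fill all 30 ; 260 left.
Lab B tier1 at 18: fill all 70 ; 190 left.
Lab G/tier2 (16): +40 ; 150 left.
Lab E tier1 at 8: fill all 90 ; 60 left.
Lab B/tier2: +60 of 120 at 7; pool empty.
Total = 19×30 + 18×70 + 16×40 + 8×90 + 7×60 = 3610.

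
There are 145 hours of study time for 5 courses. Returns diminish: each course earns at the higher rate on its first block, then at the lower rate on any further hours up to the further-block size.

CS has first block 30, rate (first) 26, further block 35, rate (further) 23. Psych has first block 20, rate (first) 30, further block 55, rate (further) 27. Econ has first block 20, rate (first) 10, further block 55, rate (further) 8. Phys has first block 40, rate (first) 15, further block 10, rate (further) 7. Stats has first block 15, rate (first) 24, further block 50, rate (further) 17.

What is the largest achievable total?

3800

Treat each block as its own option and order by rate: Psych/T1 30 > Psych/T2 27 > CS/T1 26 > Stats/T1 24 > CS/T2 23 > Stats/T2 17 > Phys/T1 15 > Econ/T1 10 > Econ/T2 8 > Phys/T2 7.
Psych/T1 (30): +20 — 125 left.
Psych/T2 (27): +55 — 70 left.
CS/T1 (26): +30 — 40 left.
Fill Stats T1 block (15 at 24) — 25 left.
CS/T2: +25 of 35 at 23; pool empty.
Total = 30×20 + 27×55 + 26×30 + 24×15 + 23×25 = 3800.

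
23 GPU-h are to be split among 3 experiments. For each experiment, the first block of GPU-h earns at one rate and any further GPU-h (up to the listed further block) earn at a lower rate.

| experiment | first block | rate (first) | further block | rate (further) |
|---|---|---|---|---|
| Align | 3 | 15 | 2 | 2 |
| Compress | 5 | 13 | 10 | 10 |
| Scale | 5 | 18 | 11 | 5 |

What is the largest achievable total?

300

Rank every tier by rate: Scale/T1 18 > Align/T1 15 > Compress/T1 13 > Compress/T2 10 > Scale/T2 5 > Align/T2 2.
Fill Scale T1 block (5 at 18) — 18 left.
Align/T1 (15): +3 — 15 left.
Compress/T1 (13): +5 — 10 left.
Fill Compress T2 block (10 at 10) — 0 left.
Total = 18×5 + 15×3 + 13×5 + 10×10 = 300.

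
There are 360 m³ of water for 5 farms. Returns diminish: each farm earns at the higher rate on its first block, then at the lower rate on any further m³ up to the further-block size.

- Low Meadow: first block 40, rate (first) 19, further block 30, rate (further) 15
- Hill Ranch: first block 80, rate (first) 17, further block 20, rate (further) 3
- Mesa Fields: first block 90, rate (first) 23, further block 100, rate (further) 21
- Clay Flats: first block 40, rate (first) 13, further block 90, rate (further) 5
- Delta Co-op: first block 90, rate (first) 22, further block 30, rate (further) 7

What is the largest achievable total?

7590

Order all 10 blocks by rate: Mesa Fields/first 23 > Delta Co-op/first 22 > Mesa Fields/second 21 > Low Meadow/first 19 > Hill Ranch/first 17 > Low Meadow/second 15 > Clay Flats/first 13 > Delta Co-op/second 7 > Clay Flats/second 5 > Hill Ranch/second 3.
Fill Mesa Fields first block (90 at 23) ; 270 left.
Delta Co-op first at 22: fill all 90 ; 180 left.
Mesa Fields second at 21: fill all 100 ; 80 left.
Low Meadow first at 19: fill all 40 ; 40 left.
40 remain; put them into Hill Ranch first at 17.
Total = 23×90 + 22×90 + 21×100 + 19×40 + 17×40 = 7590.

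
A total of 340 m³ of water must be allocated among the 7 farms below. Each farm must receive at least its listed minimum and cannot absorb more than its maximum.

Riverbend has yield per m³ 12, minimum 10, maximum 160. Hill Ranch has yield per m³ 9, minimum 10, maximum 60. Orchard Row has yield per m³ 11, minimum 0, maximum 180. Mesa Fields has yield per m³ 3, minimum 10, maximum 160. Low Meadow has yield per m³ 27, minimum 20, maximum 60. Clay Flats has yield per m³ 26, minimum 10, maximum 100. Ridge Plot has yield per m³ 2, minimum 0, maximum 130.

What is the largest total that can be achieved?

6260

Meeting every minimum uses 10+10+0+10+20+10+0 = 60 m³, leaving 280.
Highest yield per m³ first: Low Meadow 27 > Clay Flats 26 > Riverbend 12 > Orchard Row 11 > Hill Ranch 9 > Mesa Fields 3 > Ridge Plot 2.
Give Low Meadow 40 more to hit its cap of 60 — 240 left.
Clay Flats takes 90 more to reach its cap of 100 — 150 left.
Riverbend: +150 to 160 (cap) — 0 left.
Total = 12×160 + 9×10 + 3×10 + 27×60 + 26×100 = 6260.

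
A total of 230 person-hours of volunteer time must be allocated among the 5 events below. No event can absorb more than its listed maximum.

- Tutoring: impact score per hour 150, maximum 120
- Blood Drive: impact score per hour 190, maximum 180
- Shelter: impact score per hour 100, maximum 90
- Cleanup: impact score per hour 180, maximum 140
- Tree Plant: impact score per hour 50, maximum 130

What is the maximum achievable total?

43200

Rank by impact score per hour: Blood Drive 190 > Cleanup 180 > Tutoring 150 > Shelter 100 > Tree Plant 50.
Blood Drive takes 180 to reach its cap of 180 ; 50 left.
Only 50 left; Cleanup takes them to reach 50.
Total = 190×180 + 180×50 = 43200.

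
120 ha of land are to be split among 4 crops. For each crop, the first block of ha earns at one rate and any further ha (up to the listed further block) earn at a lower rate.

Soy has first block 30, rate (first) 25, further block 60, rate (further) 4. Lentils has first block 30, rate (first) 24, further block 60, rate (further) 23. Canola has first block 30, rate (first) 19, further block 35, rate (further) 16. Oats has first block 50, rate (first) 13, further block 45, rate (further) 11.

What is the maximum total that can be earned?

Treat each block as its own option and order by rate: Soy/T1 25 > Lentils/T1 24 > Lentils/T2 23 > Canola/T1 19 > Canola/T2 16 > Oats/T1 13 > Oats/T2 11 > Soy/T2 4.
Soy T1 at 25: fill all 30 — 90 left.
Lentils T1 at 24: fill all 30 — 60 left.
Lentils/T2 (23): +60 — 0 left.
Total = 25×30 + 24×30 + 23×60 = 2850.

2850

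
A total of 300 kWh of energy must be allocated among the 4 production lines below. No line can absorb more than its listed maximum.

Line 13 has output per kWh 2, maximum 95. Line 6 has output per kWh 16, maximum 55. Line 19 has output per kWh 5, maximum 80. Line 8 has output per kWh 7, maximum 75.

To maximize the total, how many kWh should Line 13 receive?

Rank by output per kWh: Line 6 16 > Line 8 7 > Line 19 5 > Line 13 2.
Line 6 takes 55 to reach its cap of 55 — 245 left.
Give Line 8 75 to hit its cap of 75 — 170 left.
Give Line 19 80 to hit its cap of 80 — 90 left.
Line 13: +90 (room for 95) → 90. Pool exhausted.

90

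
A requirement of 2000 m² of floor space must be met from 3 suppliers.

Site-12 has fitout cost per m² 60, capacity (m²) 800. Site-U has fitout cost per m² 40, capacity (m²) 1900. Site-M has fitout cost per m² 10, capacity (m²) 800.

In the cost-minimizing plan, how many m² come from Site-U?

1200

Cheapest first:
Site-M at 10: take all 800 m² ; 1200 still needed.
Site-U at 40: take 1200 of its 1900 ; requirement met.
Site-12: unused.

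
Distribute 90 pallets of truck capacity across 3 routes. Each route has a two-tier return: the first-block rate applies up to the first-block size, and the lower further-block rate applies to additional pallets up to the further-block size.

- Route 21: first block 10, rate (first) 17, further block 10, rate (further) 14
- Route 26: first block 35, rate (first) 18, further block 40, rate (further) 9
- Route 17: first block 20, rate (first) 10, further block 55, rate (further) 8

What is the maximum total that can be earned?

Rank every tier by rate: Route 26/T1 18 > Route 21/T1 17 > Route 21/T2 14 > Route 17/T1 10 > Route 26/T2 9 > Route 17/T2 8.
Fill Route 26 T1 block (35 at 18) ; 55 left.
Route 21/T1 (17): +10 ; 45 left.
Route 21/T2 (14): +10 ; 35 left.
Route 17 T1 at 10: fill all 20 ; 15 left.
15 remain; put them into Route 26 T2 at 9.
Total = 18×35 + 17×10 + 14×10 + 10×20 + 9×15 = 1275.

1275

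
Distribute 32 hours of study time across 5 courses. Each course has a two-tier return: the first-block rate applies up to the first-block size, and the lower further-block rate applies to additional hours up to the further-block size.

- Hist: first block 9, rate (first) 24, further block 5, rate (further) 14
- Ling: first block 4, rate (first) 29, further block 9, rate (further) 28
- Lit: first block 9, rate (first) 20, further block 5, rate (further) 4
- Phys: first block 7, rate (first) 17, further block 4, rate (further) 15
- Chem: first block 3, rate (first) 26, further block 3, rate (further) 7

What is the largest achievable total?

802

Rank every tier by rate: Ling/T1 29 > Ling/T2 28 > Chem/T1 26 > Hist/T1 24 > Lit/T1 20 > Phys/T1 17 > Phys/T2 15 > Hist/T2 14 > Chem/T2 7 > Lit/T2 4.
Fill Ling T1 block (4 at 29) → 28 left.
Fill Ling T2 block (9 at 28) → 19 left.
Chem/T1 (26): +3 → 16 left.
Fill Hist T1 block (9 at 24) → 7 left.
7 remain; put them into Lit T1 at 20.
Total = 29×4 + 28×9 + 26×3 + 24×9 + 20×7 = 802.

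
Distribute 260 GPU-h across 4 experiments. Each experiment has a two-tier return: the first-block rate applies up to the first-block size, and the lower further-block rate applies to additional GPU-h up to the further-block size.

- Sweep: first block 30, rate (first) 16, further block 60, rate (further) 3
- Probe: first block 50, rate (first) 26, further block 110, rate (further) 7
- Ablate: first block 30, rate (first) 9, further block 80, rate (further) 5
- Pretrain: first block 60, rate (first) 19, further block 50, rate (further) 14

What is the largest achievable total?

Rank every tier by rate: Probe/first 26 > Pretrain/first 19 > Sweep/first 16 > Pretrain/second 14 > Ablate/first 9 > Probe/second 7 > Ablate/second 5 > Sweep/second 3.
Fill Probe first block (50 at 26) — 210 left.
Pretrain first at 19: fill all 60 — 150 left.
Sweep/first (16): +30 — 120 left.
Pretrain second at 14: fill all 50 — 70 left.
Ablate first at 9: fill all 30 — 40 left.
Probe/second: +40 of 110 at 7; pool empty.
Total = 26×50 + 19×60 + 16×30 + 14×50 + 9×30 + 7×40 = 4170.

4170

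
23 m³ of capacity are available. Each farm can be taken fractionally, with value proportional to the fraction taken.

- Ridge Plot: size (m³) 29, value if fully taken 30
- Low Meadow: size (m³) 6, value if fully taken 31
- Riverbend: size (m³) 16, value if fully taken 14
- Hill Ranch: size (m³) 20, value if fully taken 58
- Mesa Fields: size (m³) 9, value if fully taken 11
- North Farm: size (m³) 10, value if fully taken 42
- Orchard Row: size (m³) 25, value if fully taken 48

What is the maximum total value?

Best value per unit of size first: Low Meadow 31/6≈5.17, North Farm 42/10≈4.2, Hill Ranch 58/20≈2.9, Orchard Row 48/25≈1.92, Mesa Fields 11/9≈1.22, Ridge Plot 30/29≈1.03, Riverbend 14/16≈0.875.
Low Meadow: take in full, 6 m³ for value 31 → 17 left.
Take all of North Farm (10 m³, value 42) → 7 m³ left.
Fill the last 7 m³ with part of Hill Ranch: 7/20 of it earns 20.3.
Total value = 93.3.

93.3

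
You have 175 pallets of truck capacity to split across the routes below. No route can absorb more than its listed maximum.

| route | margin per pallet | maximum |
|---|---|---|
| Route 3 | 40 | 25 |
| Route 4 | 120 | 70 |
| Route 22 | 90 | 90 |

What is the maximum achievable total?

17100

Highest margin per pallet first: Route 4 120 > Route 22 90 > Route 3 40.
Route 4: +70 to 70 (cap) ; 105 left.
Route 22 takes 90 to reach its cap of 90 ; 15 left.
Only 15 left; Route 3 takes them to reach 15.
Total = 40×15 + 120×70 + 90×90 = 17100.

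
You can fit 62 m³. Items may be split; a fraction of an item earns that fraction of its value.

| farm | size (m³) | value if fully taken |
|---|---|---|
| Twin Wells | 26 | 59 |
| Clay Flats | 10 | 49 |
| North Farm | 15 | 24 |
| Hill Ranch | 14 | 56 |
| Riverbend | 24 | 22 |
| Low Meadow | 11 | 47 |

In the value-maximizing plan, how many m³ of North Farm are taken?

Sort by value density: Clay Flats 49/10≈4.9, Low Meadow 47/11≈4.27, Hill Ranch 56/14≈4, Twin Wells 59/26≈2.27, North Farm 24/15≈1.6, Riverbend 22/24≈0.917.
Clay Flats: take in full, 10 m³ for value 49 ; 52 left.
Take all of Low Meadow (11 m³, value 47) ; 41 m³ left.
Hill Ranch: take in full, 14 m³ for value 56 ; 27 left.
Twin Wells: take in full, 26 m³ for value 59 ; 1 left.
Fill the last 1 m³ with part of North Farm: 1/15 of it earns 1.6.

1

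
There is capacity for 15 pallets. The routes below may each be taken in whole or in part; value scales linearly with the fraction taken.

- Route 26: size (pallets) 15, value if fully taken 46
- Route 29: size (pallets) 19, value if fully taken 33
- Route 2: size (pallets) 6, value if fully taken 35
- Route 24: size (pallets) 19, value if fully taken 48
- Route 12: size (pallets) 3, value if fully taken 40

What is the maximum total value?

93.4

Rank by value-to-size ratio: Route 12 40/3≈13.3, Route 2 35/6≈5.83, Route 26 46/15≈3.07, Route 24 48/19≈2.53, Route 29 33/19≈1.74.
Take all of Route 12 (3 pallets, value 40) ; 12 pallets left.
Take all of Route 2 (6 pallets, value 35) ; 6 pallets left.
Fill the last 6 pallets with part of Route 26: 6/15 of it earns 18.4.
Total value = 93.4.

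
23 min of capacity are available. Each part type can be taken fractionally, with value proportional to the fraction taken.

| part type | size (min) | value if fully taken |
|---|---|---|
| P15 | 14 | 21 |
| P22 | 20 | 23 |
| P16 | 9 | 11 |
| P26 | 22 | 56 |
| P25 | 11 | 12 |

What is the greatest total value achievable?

Best value per unit of size first: P26 56/22≈2.55, P15 21/14≈1.5, P16 11/9≈1.22, P22 23/20≈1.15, P25 12/11≈1.09.
Take all of P26 (22 min, value 56) ; 1 min left.
Fill the last 1 min with part of P15: 1/14 of it earns 1.5.
Total value = 57.5.

57.5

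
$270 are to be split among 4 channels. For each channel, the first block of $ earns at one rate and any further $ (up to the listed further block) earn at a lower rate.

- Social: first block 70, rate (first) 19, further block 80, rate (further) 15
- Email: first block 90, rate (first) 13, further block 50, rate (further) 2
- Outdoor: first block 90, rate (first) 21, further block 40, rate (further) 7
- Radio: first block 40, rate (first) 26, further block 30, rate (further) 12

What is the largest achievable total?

Order all 8 blocks by rate: Radio/tier1 26 > Outdoor/tier1 21 > Social/tier1 19 > Social/tier2 15 > Email/tier1 13 > Radio/tier2 12 > Outdoor/tier2 7 > Email/tier2 2.
Radio tier1 at 26: fill all 40 — 230 left.
Outdoor/tier1 (21): +90 — 140 left.
Social tier1 at 19: fill all 70 — 70 left.
Social/tier2: +70 of 80 at 15; pool empty.
Total = 26×40 + 21×90 + 19×70 + 15×70 = 5310.

5310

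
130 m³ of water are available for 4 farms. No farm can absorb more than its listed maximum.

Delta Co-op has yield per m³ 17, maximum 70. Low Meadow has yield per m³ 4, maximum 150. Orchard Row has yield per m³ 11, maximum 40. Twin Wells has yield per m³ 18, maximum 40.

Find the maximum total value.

Order the farms by yield per m³: Twin Wells 18 > Delta Co-op 17 > Orchard Row 11 > Low Meadow 4.
Twin Wells: +40 to 40 (cap) → 90 left.
Delta Co-op takes 70 to reach its cap of 70 → 20 left.
Orchard Row: +20 (room for 40) → 20. Pool exhausted.
Total = 17×70 + 11×20 + 18×40 = 2130.

2130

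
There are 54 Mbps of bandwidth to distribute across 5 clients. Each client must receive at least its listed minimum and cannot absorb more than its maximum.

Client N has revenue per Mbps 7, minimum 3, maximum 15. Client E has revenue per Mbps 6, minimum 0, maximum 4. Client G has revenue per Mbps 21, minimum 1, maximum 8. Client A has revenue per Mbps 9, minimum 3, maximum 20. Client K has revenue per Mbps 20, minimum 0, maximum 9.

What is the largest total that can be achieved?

645

Meeting every minimum uses 3+0+1+3+0 = 7 Mbps, leaving 47.
Order the clients by revenue per Mbps: Client G 21 > Client K 20 > Client A 9 > Client N 7 > Client E 6.
Client G: +7 to 8 (cap) → 40 left.
Client K: +9 to 9 (cap) → 31 left.
Client A: +17 to 20 (cap) → 14 left.
Client N takes 12 more to reach its cap of 15 → 2 left.
Client E: +2 (room for 4) → 2. Pool exhausted.
Total = 7×15 + 6×2 + 21×8 + 9×20 + 20×9 = 645.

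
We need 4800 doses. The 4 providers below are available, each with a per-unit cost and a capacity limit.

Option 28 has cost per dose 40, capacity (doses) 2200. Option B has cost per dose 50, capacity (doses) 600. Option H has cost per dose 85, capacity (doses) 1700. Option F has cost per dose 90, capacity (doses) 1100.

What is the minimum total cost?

Use providers in increasing cost order.
Take 2200 from Option 28 at 40 — need 2600 more.
Option B at 50: take all 600 doses — 2000 still needed.
Option H at 85: take all 1700 doses — 300 still needed.
Option F (90): take the remaining 300 — done.
Cost = 2200×40 + 600×50 + 1700×85 + 300×90 = 289500.

289500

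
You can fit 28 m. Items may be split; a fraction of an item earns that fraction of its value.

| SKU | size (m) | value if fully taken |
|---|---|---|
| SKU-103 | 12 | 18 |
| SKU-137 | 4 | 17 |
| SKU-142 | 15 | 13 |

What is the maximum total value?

45.4

Sort by value density: SKU-137 17/4≈4.25, SKU-103 18/12≈1.5, SKU-142 13/15≈0.867.
SKU-137: take in full, 4 m for value 17 → 24 left.
SKU-103: take in full, 12 m for value 18 → 12 left.
Only 12 m remain; take 12/15 of SKU-142 for value 13×12/15 = 10.4.
Total value = 45.4.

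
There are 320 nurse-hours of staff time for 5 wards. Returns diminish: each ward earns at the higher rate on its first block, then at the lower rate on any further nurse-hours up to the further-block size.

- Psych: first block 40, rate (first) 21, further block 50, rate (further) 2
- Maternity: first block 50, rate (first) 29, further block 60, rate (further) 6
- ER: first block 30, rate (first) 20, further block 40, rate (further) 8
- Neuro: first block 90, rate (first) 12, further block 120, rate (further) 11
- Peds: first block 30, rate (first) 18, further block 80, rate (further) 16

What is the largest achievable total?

5790

Treat each block as its own option and order by rate: Maternity/tier1 29 > Psych/tier1 21 > ER/tier1 20 > Peds/tier1 18 > Peds/tier2 16 > Neuro/tier1 12 > Neuro/tier2 11 > ER/tier2 8 > Maternity/tier2 6 > Psych/tier2 2.
Maternity tier1 at 29: fill all 50 ; 270 left.
Psych/tier1 (21): +40 ; 230 left.
Fill ER tier1 block (30 at 20) ; 200 left.
Fill Peds tier1 block (30 at 18) ; 170 left.
Peds/tier2 (16): +80 ; 90 left.
Fill Neuro tier1 block (90 at 12) ; 0 left.
Total = 29×50 + 21×40 + 20×30 + 18×30 + 16×80 + 12×90 = 5790.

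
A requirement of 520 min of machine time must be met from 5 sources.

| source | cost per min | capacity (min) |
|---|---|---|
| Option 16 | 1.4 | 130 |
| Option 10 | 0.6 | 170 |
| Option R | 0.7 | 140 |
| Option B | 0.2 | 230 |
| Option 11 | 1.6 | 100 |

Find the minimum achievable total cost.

232

Fill from the cheapest source first.
Take 230 from Option B at 0.2 — need 290 more.
Option 10 (0.6): use full 170 — 120 min to go.
Take 120 from Option R at 0.7 to finish.
Option 16, Option 11: unused.
Cost = 230×0.2 + 170×0.6 + 120×0.7 = 232.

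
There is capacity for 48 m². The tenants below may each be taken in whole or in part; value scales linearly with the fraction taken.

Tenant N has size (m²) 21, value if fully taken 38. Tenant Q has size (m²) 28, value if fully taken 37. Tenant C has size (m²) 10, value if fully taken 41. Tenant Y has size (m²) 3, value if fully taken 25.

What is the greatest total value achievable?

122.5

Best value per unit of size first: Tenant Y 25/3≈8.33, Tenant C 41/10≈4.1, Tenant N 38/21≈1.81, Tenant Q 37/28≈1.32.
Take all of Tenant Y (3 m², value 25) — 45 m² left.
All 10 m² of Tenant C fit (value 41) — 35 remain.
Take all of Tenant N (21 m², value 38) — 14 m² left.
14 m² left: a 14/28 share of Tenant Q gives 37×14/28 = 18.5.
Total value = 122.5.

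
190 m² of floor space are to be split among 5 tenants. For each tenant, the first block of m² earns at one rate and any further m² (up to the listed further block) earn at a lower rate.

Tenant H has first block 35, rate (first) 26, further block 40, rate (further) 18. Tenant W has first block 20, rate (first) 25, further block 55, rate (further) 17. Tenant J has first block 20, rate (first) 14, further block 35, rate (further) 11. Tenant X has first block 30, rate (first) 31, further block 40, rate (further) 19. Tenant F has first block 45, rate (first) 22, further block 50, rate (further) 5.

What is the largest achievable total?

4450

Treat each block as its own option and order by rate: Tenant X/first 31 > Tenant H/first 26 > Tenant W/first 25 > Tenant F/first 22 > Tenant X/second 19 > Tenant H/second 18 > Tenant W/second 17 > Tenant J/first 14 > Tenant J/second 11 > Tenant F/second 5.
Fill Tenant X first block (30 at 31) — 160 left.
Fill Tenant H first block (35 at 26) — 125 left.
Tenant W/first (25): +20 — 105 left.
Tenant F first at 22: fill all 45 — 60 left.
Fill Tenant X second block (40 at 19) — 20 left.
Tenant H/second: +20 of 40 at 18; pool empty.
Total = 31×30 + 26×35 + 25×20 + 22×45 + 19×40 + 18×20 = 4450.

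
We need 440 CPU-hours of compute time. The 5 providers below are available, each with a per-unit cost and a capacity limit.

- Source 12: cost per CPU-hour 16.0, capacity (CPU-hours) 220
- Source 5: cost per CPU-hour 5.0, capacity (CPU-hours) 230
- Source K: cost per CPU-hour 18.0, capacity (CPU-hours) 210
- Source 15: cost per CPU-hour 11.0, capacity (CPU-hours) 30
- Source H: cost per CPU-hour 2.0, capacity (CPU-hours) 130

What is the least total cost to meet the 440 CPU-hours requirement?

Fill from the cheapest provider first.
Source H at 2.0: take all 130 CPU-hours → 310 still needed.
Take 230 from Source 5 at 5.0 → need 80 more.
Source 15 (11.0): use full 30 → 50 CPU-hours to go.
Take 50 from Source 12 at 16.0 to finish.
Source K: unused.
Cost = 130×2.0 + 230×5.0 + 30×11.0 + 50×16.0 = 2540.

2540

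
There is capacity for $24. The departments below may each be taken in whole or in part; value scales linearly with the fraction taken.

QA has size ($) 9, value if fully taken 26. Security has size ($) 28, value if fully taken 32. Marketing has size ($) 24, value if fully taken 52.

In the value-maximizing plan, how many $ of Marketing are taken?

15

Rank by value-to-size ratio: QA 26/9≈2.89, Marketing 52/24≈2.17, Security 32/28≈1.14.
All 9 $ of QA fit (value 26) — 15 remain.
Fill the last 15 $ with part of Marketing: 15/24 of it earns 32.5.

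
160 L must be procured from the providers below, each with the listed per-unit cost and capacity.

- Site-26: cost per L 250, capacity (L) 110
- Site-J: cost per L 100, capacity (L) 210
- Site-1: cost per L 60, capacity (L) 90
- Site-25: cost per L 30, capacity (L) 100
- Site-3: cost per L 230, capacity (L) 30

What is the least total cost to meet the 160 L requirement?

6600

Use providers in increasing cost order.
Site-25 at 30: take all 100 L → 60 still needed.
Site-1 at 60: take 60 of its 90 → requirement met.
Site-J, Site-3, Site-26: unused.
Cost = 100×30 + 60×60 = 6600.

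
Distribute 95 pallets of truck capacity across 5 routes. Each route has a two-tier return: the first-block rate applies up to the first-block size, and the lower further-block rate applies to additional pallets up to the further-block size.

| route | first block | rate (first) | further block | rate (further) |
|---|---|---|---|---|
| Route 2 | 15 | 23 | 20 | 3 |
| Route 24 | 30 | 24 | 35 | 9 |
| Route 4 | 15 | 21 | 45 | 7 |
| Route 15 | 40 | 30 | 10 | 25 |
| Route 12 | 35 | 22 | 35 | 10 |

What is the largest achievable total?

Order all 10 blocks by rate: Route 15/T1 30 > Route 15/T2 25 > Route 24/T1 24 > Route 2/T1 23 > Route 12/T1 22 > Route 4/T1 21 > Route 12/T2 10 > Route 24/T2 9 > Route 4/T2 7 > Route 2/T2 3.
Fill Route 15 T1 block (40 at 30) → 55 left.
Route 15 T2 at 25: fill all 10 → 45 left.
Route 24/T1 (24): +30 → 15 left.
Fill Route 2 T1 block (15 at 23) → 0 left.
Total = 30×40 + 25×10 + 24×30 + 23×15 = 2515.

2515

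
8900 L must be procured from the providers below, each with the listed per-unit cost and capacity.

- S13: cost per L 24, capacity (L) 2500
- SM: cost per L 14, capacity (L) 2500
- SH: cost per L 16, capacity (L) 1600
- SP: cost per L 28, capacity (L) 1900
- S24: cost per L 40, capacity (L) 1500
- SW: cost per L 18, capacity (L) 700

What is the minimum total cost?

178000

Cheapest first:
SM at 14: take all 2500 L ; 6400 still needed.
SH at 16: take all 1600 L ; 4800 still needed.
SW (18): use full 700 ; 4100 L to go.
Take 2500 from S13 at 24 ; need 1600 more.
SP at 28: take 1600 of its 1900 ; requirement met.
S24: unused.
Cost = 2500×14 + 1600×16 + 700×18 + 2500×24 + 1600×28 = 178000.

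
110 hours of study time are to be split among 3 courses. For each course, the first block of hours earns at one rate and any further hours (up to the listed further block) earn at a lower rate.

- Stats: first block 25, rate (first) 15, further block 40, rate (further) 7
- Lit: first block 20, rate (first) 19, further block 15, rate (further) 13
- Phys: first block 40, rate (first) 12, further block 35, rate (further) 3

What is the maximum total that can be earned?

1500

Order all 6 blocks by rate: Lit/first 19 > Stats/first 15 > Lit/second 13 > Phys/first 12 > Stats/second 7 > Phys/second 3.
Lit/first (19): +20 → 90 left.
Stats/first (15): +25 → 65 left.
Lit/second (13): +15 → 50 left.
Phys/first (12): +40 → 10 left.
Stats second at 7: only 10 left, fill 10.
Total = 19×20 + 15×25 + 13×15 + 12×40 + 7×10 = 1500.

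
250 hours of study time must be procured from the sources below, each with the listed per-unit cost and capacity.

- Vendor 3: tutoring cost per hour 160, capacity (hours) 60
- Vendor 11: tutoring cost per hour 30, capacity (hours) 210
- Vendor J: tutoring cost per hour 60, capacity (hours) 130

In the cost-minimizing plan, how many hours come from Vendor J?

Cheapest first:
Take 210 from Vendor 11 at 30 ; need 40 more.
Vendor J (60): take the remaining 40 ; done.
Vendor 3: unused.

40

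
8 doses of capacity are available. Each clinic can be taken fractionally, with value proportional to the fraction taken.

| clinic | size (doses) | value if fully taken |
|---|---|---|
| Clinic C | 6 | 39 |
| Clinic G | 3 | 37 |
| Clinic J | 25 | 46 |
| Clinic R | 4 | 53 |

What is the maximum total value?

96.5

Sort by value density: Clinic R 53/4≈13.2, Clinic G 37/3≈12.3, Clinic C 39/6≈6.5, Clinic J 46/25≈1.84.
Clinic R: take in full, 4 doses for value 53 — 4 left.
All 3 doses of Clinic G fit (value 37) — 1 remain.
Only 1 doses remain; take 1/6 of Clinic C for value 39×1/6 = 6.5.
Total value = 96.5.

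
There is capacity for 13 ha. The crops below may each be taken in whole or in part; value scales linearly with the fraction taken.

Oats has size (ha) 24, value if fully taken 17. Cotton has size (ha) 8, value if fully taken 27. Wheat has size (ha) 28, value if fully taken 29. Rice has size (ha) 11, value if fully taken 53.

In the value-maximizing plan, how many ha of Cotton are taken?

Sort by value density: Rice 53/11≈4.82, Cotton 27/8≈3.38, Wheat 29/28≈1.04, Oats 17/24≈0.708.
Rice: take in full, 11 ha for value 53 → 2 left.
2 ha left: a 2/8 share of Cotton gives 27×2/8 = 6.75.

2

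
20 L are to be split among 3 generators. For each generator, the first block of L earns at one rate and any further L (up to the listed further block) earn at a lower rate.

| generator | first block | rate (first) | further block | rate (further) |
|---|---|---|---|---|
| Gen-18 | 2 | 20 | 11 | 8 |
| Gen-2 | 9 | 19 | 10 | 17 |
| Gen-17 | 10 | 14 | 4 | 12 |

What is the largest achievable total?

Order all 6 blocks by rate: Gen-18/tier1 20 > Gen-2/tier1 19 > Gen-2/tier2 17 > Gen-17/tier1 14 > Gen-17/tier2 12 > Gen-18/tier2 8.
Fill Gen-18 tier1 block (2 at 20) ; 18 left.
Fill Gen-2 tier1 block (9 at 19) ; 9 left.
Gen-2/tier2: +9 of 10 at 17; pool empty.
Total = 20×2 + 19×9 + 17×9 = 364.

364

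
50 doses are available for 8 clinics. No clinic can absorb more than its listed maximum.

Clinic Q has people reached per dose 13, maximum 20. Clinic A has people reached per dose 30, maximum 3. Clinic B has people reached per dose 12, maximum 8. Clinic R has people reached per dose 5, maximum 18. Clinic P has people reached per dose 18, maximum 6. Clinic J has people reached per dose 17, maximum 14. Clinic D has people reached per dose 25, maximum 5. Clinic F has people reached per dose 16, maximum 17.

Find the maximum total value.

Order the clinics by people reached per dose: Clinic A 30 > Clinic D 25 > Clinic P 18 > Clinic J 17 > Clinic F 16 > Clinic Q 13 > Clinic B 12 > Clinic R 5.
Clinic A takes 3 to reach its cap of 3 ; 47 left.
Clinic D: +5 to 5 (cap) ; 42 left.
Give Clinic P 6 to hit its cap of 6 ; 36 left.
Give Clinic J 14 to hit its cap of 14 ; 22 left.
Clinic F: +17 to 17 (cap) ; 5 left.
Clinic Q has room for 20 but only 5 remain, so it gets 5.
Total = 13×5 + 30×3 + 18×6 + 17×14 + 25×5 + 16×17 = 898.

898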